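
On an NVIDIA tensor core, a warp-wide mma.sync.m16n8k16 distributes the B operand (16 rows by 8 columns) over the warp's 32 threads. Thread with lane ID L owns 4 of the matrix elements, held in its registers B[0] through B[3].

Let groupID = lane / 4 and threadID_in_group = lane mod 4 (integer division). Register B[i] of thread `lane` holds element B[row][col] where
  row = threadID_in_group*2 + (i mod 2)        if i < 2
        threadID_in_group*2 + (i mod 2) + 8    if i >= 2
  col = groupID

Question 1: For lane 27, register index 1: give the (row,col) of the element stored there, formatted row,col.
L=27⇒gr=27>>2=6, th=27&3=3
[1]⇒row 3·2+1+0=7  col gr=6

7,6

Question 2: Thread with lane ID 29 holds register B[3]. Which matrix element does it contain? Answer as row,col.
lane 29: grp=7 (29/4), tig=1 (29%4)
i=3: r=1*2+1+8=11, c=grp=7

11,7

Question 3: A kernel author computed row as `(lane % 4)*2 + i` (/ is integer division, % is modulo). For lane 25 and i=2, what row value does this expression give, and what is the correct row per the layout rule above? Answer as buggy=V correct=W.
buggy=4 correct=10

`(lane % 4)*2 + i`[25,2]→4
lane 25: G=6 (25/4), T=1 (25%4)
i=2: r=1*2+0+8=10, c=G=6
row: 4 vs 10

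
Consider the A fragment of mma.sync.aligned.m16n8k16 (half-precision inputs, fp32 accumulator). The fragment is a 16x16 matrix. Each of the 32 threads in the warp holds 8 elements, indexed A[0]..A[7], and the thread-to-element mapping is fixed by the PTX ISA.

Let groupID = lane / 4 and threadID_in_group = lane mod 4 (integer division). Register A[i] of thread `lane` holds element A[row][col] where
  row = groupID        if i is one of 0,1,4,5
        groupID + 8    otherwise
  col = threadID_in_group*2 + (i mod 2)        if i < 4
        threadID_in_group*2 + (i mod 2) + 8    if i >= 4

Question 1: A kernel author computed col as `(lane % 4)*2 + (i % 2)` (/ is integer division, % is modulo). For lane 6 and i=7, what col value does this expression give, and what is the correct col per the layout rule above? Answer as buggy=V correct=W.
`(lane % 4)*2 + (i % 2)`[6,7]→5
6: G=1,T=2
[7] (1+8,2*2+1+8) = (9,13)
col: 5 vs 13

buggy=5 correct=13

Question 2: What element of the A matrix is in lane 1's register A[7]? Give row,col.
8,11

L=1⇒gr=1>>2=0, th=1&3=1
[7]⇒row 0+8=8  col 1·2+1+8=11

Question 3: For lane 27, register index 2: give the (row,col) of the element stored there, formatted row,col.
lane 27->27/4=6, 27 mod 4=3
i=2  r:6+8->14  c:2·3+0+0->6

14,6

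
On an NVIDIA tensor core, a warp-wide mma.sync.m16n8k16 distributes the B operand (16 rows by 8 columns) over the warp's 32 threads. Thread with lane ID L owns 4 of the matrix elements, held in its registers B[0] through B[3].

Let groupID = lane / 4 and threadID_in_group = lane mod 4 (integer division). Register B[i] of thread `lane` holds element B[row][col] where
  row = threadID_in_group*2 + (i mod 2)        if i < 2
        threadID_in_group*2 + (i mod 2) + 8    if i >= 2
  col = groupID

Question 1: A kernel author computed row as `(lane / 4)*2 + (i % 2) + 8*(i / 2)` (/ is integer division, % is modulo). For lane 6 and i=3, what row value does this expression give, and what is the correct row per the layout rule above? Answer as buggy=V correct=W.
buggy=11 correct=13

`(lane / 4)*2 + (i % 2) + 8*(i / 2)`[6,3]⇒11
lane 6: gr=1 (6/4), th=2 (6%4)
i=3: r=2*2+1+8=13, c=gr=1
row: 11 vs 13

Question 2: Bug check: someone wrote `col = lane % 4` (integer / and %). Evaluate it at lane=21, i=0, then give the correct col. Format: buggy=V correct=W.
`lane % 4`[21,0]→1
L=21→G=21>>2=5, T=21&3=1
[0]→row 1·2+0+0=2  col G=5
col: 1 vs 5

buggy=1 correct=5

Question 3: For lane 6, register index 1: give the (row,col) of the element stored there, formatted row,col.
5,1

L=6->gid=6>>2=1, tid=6&3=2
[1]->row 2·2+1+0=5  col gid=1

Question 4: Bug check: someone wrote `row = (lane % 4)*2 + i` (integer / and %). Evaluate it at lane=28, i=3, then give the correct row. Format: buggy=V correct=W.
`(lane % 4)*2 + i`[28,3]->3
L=28->g=28>>2=7, t=28&3=0
[3]->row 0·2+1+8=9  col g=7
row: 3 vs 9

buggy=3 correct=9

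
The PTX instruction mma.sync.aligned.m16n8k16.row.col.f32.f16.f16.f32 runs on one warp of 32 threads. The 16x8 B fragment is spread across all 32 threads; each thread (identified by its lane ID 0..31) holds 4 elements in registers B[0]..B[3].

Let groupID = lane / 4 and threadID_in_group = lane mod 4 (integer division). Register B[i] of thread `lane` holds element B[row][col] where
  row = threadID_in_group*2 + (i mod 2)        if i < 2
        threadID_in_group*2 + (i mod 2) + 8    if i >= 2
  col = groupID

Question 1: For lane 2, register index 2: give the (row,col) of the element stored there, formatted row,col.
12,0

2: gr=0,th=2
[2] (2*2+0+8,0) = (12,0)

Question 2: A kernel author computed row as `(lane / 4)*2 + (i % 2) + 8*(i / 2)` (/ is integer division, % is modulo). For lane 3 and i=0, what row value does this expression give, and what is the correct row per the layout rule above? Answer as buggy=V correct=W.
buggy=0 correct=6

`(lane / 4)*2 + (i % 2) + 8*(i / 2)`[3,0]->0
lane 3->3/4=0, 3 mod 4=3
i=0  r:2·3+0+0->6  c:0
row: 0 vs 6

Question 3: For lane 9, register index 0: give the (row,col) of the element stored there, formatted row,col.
2,2

lane 9->9/4=2, 9 mod 4=1
i=0  r:2·1+0+0->2  c:2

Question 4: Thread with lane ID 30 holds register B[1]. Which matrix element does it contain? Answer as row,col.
30: grp=7,tig=2
[1] (2*2+1+0,7) = (5,7)

5,7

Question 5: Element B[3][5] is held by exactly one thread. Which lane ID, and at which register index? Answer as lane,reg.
21,1

c=5->g=5  r=3->rb=0,t=1,b0=1
L=5*4+1=21  i=0*2+1=1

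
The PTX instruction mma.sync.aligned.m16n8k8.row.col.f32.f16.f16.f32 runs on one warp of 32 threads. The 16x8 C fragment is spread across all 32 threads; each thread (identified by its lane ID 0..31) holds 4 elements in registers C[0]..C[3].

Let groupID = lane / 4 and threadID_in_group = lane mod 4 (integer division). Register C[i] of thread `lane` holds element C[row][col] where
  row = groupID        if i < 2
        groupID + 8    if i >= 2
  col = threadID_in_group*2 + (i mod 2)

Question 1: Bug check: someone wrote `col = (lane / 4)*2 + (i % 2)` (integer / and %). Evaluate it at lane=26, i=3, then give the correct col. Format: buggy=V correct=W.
buggy=13 correct=5

`(lane / 4)*2 + (i % 2)`[26,3]⇒13
L=26⇒gr=26>>2=6, th=26&3=2
[3]⇒row 6+8=14  col 2·2+1=5
col: 13 vs 5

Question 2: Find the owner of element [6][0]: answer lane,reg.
24,0

r:6=>grp=6,rB=0  c:0=>tig=0,lo=0
L=6*4+0=24  i=0*2+0=0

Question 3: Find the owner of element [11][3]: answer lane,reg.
13,3

r: 11->gid=3,r8=1  c: 3->tid=1,i&1=1
L=3*4+1=13  i=1*2+1=3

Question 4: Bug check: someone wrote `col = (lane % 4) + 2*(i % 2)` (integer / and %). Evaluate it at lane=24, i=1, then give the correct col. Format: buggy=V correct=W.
buggy=2 correct=1

`(lane % 4) + 2*(i % 2)`[24,1]->2
L=24->gid=24>>2=6, tid=24&3=0
[1]->row 6+0=6  col 0·2+1=1
col: 2 vs 1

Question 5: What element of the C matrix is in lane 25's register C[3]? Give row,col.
lane 25: gr=6 (25/4), th=1 (25%4)
i=3: r=6+8=14, c=1*2+1=3

14,3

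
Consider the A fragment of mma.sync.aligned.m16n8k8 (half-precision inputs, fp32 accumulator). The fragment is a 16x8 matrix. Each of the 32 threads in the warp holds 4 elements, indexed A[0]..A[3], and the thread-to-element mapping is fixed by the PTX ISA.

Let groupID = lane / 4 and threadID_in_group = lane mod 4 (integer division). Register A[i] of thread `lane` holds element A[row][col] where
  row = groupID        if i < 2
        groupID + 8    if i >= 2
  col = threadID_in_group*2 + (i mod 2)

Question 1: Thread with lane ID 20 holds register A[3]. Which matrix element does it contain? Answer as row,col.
13,1

lane 20->20/4=5, 20 mod 4=0
i=3  r:5+8->13  c:2·0+1->1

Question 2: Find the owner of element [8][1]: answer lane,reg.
0,3

r: 8->gid=0,r8=1  c: 1->tid=0,i&1=1
L=0*4+0=0  i=1*2+1=3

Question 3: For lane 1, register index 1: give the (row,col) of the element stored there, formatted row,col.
lane 1: gr=0 (1/4), th=1 (1%4)
i=1: r=0+0=0, c=1*2+1=3

0,3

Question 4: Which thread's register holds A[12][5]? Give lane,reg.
18,3

r:12=>grp=4,rB=1  c:5=>tig=2,lo=1
L=4*4+2=18  i=1*2+1=3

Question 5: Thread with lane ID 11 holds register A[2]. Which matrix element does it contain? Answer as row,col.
10,6

11: gid=2,tid=3
[2] (2+8,3*2+0) = (10,6)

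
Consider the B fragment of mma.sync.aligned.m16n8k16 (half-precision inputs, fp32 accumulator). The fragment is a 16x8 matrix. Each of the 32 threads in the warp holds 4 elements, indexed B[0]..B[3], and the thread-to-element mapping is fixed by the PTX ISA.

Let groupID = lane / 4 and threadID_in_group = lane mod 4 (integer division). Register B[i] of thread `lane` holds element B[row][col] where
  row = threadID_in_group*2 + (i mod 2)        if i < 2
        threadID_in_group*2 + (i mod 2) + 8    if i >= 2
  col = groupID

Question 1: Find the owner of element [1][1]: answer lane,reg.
c=1->g=1  r=1->rb=0,t=0,b0=1
L=1*4+0=4  i=0*2+1=1

4,1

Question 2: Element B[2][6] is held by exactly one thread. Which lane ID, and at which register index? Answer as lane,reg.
c=6->g=6  r=2->rb=0,t=1,b0=0
L=6*4+1=25  i=0*2+0=0

25,0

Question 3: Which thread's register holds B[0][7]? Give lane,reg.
28,0

c:7=>grp=7  r:0=>rB=0,tig=0,lo=0
L=7*4+0=28  i=0*2+0=0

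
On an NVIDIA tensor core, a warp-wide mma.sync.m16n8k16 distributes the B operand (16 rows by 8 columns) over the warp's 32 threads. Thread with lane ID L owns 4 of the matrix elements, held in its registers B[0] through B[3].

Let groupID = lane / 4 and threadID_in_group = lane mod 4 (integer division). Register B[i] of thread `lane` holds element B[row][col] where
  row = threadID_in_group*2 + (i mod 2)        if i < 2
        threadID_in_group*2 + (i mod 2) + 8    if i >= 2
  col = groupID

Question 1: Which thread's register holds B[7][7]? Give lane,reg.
c:7=>grp=7  r:7=>rB=0,tig=3,lo=1
L=7*4+3=31  i=0*2+1=1

31,1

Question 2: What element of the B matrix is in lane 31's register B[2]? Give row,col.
14,7

lane 31: gid=7 (31/4), tid=3 (31%4)
i=2: r=3*2+0+8=14, c=gid=7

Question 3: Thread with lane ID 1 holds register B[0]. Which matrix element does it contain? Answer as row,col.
2,0

lane 1⇒1/4=0, 1 mod 4=1
i=0  r:2·1+0+0⇒2  c:0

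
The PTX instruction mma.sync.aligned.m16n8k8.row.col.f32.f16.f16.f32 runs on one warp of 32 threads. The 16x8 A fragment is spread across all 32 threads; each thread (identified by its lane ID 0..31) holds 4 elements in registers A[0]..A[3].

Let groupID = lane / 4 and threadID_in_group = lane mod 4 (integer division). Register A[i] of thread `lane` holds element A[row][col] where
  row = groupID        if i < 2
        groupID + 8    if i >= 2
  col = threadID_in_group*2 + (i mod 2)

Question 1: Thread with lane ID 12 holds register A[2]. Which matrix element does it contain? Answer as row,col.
11,0

lane 12: gr=3 (12/4), th=0 (12%4)
i=2: r=3+8=11, c=0*2+0=0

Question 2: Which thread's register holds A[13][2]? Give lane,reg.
21,2

r=13->g=5,rb=1  c=2->t=1,b0=0
L=5*4+1=21  i=1*2+0=2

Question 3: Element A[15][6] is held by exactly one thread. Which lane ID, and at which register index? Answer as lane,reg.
31,2

r=15⇒gr=7,Rb=1  c=6⇒th=3,odd=0
L=7*4+3=31  i=1*2+0=2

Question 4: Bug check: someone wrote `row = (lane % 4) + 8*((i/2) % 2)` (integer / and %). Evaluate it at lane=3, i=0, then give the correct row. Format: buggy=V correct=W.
`(lane % 4) + 8*((i/2) % 2)`[3,0]⇒3
lane 3: gr=0 (3/4), th=3 (3%4)
i=0: r=0+0=0, c=3*2+0=6
row: 3 vs 0

buggy=3 correct=0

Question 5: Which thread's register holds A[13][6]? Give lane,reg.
r: 13->gid=5,r8=1  c: 6->tid=3,i&1=0
L=5*4+3=23  i=1*2+0=2

23,2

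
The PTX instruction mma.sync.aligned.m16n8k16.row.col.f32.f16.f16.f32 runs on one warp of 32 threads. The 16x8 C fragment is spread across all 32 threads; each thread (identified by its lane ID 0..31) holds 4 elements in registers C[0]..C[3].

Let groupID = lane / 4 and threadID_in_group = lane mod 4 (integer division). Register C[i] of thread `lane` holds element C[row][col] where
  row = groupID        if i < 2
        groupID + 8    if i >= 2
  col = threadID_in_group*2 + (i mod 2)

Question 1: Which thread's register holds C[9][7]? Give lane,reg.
7,3

r=9⇒gr=1,Rb=1  c=7⇒th=3,odd=1
L=1*4+3=7  i=1*2+1=3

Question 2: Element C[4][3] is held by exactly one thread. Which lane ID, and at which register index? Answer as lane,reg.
r:4=>grp=4,rB=0  c:3=>tig=1,lo=1
L=4*4+1=17  i=0*2+1=1

17,1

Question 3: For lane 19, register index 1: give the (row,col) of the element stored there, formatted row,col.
19: gid=4,tid=3
[1] (4+0,3*2+1) = (4,7)

4,7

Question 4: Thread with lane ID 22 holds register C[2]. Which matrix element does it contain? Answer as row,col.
13,4

22: gid=5,tid=2
[2] (5+8,2*2+0) = (13,4)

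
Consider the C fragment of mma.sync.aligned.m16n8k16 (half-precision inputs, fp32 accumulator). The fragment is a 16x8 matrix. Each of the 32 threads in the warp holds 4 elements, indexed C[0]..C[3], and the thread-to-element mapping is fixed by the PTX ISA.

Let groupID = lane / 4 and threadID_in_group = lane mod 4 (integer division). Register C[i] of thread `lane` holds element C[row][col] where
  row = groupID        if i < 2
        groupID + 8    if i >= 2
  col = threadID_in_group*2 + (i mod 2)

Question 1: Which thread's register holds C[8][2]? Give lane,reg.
1,2

r=8⇒gr=0,Rb=1  c=2⇒th=1,odd=0
L=0*4+1=1  i=1*2+0=2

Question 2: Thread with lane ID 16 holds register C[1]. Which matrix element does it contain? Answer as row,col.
4,1

16: gr=4,th=0
[1] (4+0,0*2+1) = (4,1)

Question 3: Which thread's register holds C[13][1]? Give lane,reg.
r=13→G=5,rhi=1  c=1→T=0,p=1
L=5*4+0=20  i=1*2+1=3

20,3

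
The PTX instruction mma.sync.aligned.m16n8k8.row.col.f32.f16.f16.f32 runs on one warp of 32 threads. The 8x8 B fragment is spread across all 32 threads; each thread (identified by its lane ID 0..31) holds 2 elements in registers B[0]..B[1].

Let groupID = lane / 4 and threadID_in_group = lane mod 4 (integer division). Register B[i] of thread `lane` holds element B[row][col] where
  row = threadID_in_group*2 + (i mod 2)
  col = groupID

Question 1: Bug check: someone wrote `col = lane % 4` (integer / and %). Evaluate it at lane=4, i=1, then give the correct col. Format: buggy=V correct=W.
buggy=0 correct=1

`lane % 4`[4,1]⇒0
4: gr=1,th=0
[1] (0*2+1,1) = (1,1)
col: 0 vs 1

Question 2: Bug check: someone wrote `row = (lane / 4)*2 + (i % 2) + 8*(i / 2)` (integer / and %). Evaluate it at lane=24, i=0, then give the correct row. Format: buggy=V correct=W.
`(lane / 4)*2 + (i % 2) + 8*(i / 2)`[24,0]=>12
lane 24: grp=6 (24/4), tig=0 (24%4)
i=0: r=0*2+0=0, c=grp=6
row: 12 vs 0

buggy=12 correct=0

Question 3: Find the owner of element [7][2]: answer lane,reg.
11,1

c=2⇒gr=2  r=7⇒th=3,odd=1
L=2*4+3=11  i=1=1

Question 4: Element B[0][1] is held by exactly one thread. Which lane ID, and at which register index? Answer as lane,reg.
c=1->g=1  r=0->t=0,b0=0
L=1*4+0=4  i=0=0

4,0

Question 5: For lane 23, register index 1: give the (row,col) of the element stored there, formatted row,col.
L=23->gid=23>>2=5, tid=23&3=3
[1]->row 3·2+1=7  col gid=5

7,5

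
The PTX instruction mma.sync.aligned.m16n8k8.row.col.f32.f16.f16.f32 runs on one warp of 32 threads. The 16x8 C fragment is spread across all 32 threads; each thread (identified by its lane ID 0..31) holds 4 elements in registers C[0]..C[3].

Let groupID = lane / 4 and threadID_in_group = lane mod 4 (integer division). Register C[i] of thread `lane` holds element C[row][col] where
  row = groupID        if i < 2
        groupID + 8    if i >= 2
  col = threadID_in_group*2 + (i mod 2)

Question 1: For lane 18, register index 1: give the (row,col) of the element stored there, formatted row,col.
lane 18: gid=4 (18/4), tid=2 (18%4)
i=1: r=4+0=4, c=2*2+1=5

4,5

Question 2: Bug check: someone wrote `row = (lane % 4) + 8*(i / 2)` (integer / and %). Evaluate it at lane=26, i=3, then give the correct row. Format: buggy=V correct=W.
`(lane % 4) + 8*(i / 2)`[26,3]⇒10
L=26⇒gr=26>>2=6, th=26&3=2
[3]⇒row 6+8=14  col 2·2+1=5
row: 10 vs 14

buggy=10 correct=14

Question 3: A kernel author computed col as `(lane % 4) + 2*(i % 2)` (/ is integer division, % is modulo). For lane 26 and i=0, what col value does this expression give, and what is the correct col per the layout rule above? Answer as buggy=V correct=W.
`(lane % 4) + 2*(i % 2)`[26,0]->2
26: gid=6,tid=2
[0] (6+0,2*2+0) = (6,4)
col: 2 vs 4

buggy=2 correct=4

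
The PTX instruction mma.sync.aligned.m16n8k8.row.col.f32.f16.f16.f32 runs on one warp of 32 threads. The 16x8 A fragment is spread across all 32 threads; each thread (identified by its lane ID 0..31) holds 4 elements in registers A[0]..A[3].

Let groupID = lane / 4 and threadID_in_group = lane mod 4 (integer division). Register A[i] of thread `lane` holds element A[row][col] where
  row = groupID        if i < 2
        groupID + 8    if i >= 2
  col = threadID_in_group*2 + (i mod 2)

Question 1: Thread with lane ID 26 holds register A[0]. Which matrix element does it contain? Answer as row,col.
6,4

lane 26->26/4=6, 26 mod 4=2
i=0  r:6+0->6  c:2·2+0->4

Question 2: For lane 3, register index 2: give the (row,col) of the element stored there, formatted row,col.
8,6

3: gr=0,th=3
[2] (0+8,3*2+0) = (8,6)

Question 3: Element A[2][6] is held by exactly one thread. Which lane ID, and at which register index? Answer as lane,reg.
r=2→G=2,rhi=0  c=6→T=3,p=0
L=2*4+3=11  i=0*2+0=0

11,0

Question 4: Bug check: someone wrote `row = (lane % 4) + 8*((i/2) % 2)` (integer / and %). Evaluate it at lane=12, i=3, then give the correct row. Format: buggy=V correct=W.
buggy=8 correct=11

`(lane % 4) + 8*((i/2) % 2)`[12,3]⇒8
L=12⇒gr=12>>2=3, th=12&3=0
[3]⇒row 3+8=11  col 0·2+1=1
row: 8 vs 11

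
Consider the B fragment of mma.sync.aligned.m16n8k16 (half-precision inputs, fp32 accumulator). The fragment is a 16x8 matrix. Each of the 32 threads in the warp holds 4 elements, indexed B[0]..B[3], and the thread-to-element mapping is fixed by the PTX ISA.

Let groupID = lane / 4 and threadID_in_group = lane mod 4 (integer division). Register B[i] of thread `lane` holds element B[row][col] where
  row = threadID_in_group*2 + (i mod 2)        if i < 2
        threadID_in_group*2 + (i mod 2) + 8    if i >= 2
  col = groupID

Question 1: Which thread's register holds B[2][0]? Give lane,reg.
c: 0->gid=0  r: 2->r8=0,tid=1,i&1=0
L=0*4+1=1  i=0*2+0=0

1,0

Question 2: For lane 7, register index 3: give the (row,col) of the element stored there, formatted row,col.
15,1

7: gid=1,tid=3
[3] (3*2+1+8,1) = (15,1)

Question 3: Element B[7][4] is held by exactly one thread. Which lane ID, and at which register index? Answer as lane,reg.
c:4=>grp=4  r:7=>rB=0,tig=3,lo=1
L=4*4+3=19  i=0*2+1=1

19,1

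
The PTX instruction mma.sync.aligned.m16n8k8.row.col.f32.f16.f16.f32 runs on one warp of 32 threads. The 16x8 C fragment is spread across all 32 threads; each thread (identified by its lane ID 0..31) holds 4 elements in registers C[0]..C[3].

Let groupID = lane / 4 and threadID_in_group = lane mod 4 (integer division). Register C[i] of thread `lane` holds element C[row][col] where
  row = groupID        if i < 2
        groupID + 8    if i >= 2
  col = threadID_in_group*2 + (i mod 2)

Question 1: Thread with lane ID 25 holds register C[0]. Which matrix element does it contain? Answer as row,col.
25: gid=6,tid=1
[0] (6+0,1*2+0) = (6,2)

6,2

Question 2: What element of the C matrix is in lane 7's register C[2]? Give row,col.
9,6

lane 7->7/4=1, 7 mod 4=3
i=2  r:1+8->9  c:2·3+0->6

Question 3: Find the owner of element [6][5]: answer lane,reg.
r=6⇒gr=6,Rb=0  c=5⇒th=2,odd=1
L=6*4+2=26  i=0*2+1=1

26,1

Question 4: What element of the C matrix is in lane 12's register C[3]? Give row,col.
11,1

lane 12=>12/4=3, 12 mod 4=0
i=3  r:3+8=>11  c:2·0+1=>1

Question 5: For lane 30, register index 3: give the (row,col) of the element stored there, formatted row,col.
15,5

30: gr=7,th=2
[3] (7+8,2*2+1) = (15,5)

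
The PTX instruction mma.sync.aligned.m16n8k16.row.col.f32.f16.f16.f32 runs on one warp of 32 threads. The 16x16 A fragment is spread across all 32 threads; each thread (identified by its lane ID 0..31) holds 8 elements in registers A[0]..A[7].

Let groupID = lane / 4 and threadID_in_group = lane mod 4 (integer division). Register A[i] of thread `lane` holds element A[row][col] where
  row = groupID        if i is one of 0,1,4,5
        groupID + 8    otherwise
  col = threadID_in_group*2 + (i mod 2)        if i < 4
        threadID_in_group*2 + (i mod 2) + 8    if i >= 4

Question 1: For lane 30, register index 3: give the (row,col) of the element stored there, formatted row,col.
lane 30: grp=7 (30/4), tig=2 (30%4)
i=3: r=7+8=15, c=2*2+1+0=5

15,5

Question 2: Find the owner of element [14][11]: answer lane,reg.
25,7

r=14⇒gr=6,Rb=1  c=11⇒Cb=1,th=1,odd=1
L=6*4+1=25  i=1*4+1*2+1=7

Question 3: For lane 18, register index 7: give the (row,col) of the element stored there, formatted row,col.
18: gr=4,th=2
[7] (4+8,2*2+1+8) = (12,13)

12,13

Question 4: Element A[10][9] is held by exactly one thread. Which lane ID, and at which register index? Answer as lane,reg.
r=10⇒gr=2,Rb=1  c=9⇒Cb=1,th=0,odd=1
L=2*4+0=8  i=1*4+1*2+1=7

8,7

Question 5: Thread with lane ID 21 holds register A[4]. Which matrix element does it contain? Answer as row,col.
5,10

21: gid=5,tid=1
[4] (5+0,1*2+0+8) = (5,10)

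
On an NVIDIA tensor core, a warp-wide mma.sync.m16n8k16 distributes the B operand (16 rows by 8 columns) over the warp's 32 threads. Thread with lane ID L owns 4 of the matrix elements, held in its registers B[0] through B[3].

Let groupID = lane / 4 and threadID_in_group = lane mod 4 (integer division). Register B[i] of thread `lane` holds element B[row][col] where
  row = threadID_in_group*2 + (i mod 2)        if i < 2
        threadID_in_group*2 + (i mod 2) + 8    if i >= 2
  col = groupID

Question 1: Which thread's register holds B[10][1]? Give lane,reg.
5,2

c=1→G=1  r=10→rhi=1,T=1,p=0
L=1*4+1=5  i=1*2+0=2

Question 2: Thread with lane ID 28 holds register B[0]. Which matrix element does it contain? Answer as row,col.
0,7

lane 28→28/4=7, 28 mod 4=0
i=0  r:2·0+0+0→0  c:7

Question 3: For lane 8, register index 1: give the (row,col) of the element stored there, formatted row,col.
lane 8->8/4=2, 8 mod 4=0
i=1  r:2·0+1+0->1  c:2

1,2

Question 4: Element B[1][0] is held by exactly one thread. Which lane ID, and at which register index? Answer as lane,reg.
0,1

c=0->g=0  r=1->rb=0,t=0,b0=1
L=0*4+0=0  i=0*2+1=1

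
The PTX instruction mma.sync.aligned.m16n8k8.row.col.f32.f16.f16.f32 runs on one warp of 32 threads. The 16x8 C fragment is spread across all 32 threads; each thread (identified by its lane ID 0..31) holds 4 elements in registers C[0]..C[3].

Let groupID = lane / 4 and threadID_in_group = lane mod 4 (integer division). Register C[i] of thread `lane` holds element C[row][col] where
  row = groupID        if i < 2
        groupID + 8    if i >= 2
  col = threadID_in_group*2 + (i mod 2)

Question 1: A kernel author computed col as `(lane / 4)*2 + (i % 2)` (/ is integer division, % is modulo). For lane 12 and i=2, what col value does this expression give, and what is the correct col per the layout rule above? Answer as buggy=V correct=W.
buggy=6 correct=0

`(lane / 4)*2 + (i % 2)`[12,2]->6
lane 12->12/4=3, 12 mod 4=0
i=2  r:3+8->11  c:2·0+0->0
col: 6 vs 0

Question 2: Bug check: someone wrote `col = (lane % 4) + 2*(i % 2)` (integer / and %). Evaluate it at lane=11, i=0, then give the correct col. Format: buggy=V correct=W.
buggy=3 correct=6

`(lane % 4) + 2*(i % 2)`[11,0]→3
11: G=2,T=3
[0] (2+0,3*2+0) = (2,6)
col: 3 vs 6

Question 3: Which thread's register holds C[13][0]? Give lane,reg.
r:13=>grp=5,rB=1  c:0=>tig=0,lo=0
L=5*4+0=20  i=1*2+0=2

20,2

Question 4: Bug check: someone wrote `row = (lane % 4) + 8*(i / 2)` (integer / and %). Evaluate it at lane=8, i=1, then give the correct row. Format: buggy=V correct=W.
buggy=0 correct=2

`(lane % 4) + 8*(i / 2)`[8,1]⇒0
lane 8: gr=2 (8/4), th=0 (8%4)
i=1: r=2+0=2, c=0*2+1=1
row: 0 vs 2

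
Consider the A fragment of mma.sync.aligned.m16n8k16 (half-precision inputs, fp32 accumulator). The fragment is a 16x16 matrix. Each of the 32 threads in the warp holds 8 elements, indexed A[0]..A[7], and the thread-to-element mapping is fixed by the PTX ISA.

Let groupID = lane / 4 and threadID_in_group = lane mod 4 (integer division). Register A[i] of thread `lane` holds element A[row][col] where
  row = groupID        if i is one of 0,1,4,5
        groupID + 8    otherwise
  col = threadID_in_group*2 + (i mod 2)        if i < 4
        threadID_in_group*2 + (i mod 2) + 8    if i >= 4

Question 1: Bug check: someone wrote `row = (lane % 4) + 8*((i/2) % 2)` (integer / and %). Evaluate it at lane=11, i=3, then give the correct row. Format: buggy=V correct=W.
`(lane % 4) + 8*((i/2) % 2)`[11,3]→11
L=11→G=11>>2=2, T=11&3=3
[3]→row 2+8=10  col 3·2+1+0=7
row: 11 vs 10

buggy=11 correct=10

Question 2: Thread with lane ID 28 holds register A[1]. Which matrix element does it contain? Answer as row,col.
28: G=7,T=0
[1] (7+0,0*2+1+0) = (7,1)

7,1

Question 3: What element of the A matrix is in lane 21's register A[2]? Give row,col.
13,2

21: grp=5,tig=1
[2] (5+8,1*2+0+0) = (13,2)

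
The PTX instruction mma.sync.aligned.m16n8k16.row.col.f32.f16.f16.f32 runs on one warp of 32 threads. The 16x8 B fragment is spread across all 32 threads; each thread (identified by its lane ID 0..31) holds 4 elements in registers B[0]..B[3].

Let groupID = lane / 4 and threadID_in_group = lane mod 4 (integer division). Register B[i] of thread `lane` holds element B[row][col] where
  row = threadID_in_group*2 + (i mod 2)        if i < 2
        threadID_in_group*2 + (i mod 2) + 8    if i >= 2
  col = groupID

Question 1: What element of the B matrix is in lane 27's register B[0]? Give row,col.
6,6

L=27=>grp=27>>2=6, tig=27&3=3
[0]=>row 3·2+0+0=6  col grp=6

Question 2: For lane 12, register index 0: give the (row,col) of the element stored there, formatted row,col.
0,3

lane 12=>12/4=3, 12 mod 4=0
i=0  r:2·0+0+0=>0  c:3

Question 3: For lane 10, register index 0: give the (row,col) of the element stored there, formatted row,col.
4,2

10: G=2,T=2
[0] (2*2+0+0,2) = (4,2)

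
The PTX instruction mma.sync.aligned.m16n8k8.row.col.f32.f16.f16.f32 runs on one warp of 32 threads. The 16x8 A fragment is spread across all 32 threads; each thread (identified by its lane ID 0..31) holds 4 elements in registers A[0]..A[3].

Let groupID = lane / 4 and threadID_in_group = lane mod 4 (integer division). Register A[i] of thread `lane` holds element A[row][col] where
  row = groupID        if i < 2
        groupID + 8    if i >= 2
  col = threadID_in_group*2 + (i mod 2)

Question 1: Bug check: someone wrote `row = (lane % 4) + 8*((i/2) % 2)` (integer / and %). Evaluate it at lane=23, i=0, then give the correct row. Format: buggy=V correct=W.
buggy=3 correct=5

`(lane % 4) + 8*((i/2) % 2)`[23,0]→3
23: G=5,T=3
[0] (5+0,3*2+0) = (5,6)
row: 3 vs 5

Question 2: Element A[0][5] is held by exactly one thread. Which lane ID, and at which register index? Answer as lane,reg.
r: 0->gid=0,r8=0  c: 5->tid=2,i&1=1
L=0*4+2=2  i=0*2+1=1

2,1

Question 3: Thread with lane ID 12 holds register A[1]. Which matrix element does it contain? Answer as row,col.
3,1

L=12->g=12>>2=3, t=12&3=0
[1]->row 3+0=3  col 0·2+1=1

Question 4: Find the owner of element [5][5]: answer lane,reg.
r: 5->gid=5,r8=0  c: 5->tid=2,i&1=1
L=5*4+2=22  i=0*2+1=1

22,1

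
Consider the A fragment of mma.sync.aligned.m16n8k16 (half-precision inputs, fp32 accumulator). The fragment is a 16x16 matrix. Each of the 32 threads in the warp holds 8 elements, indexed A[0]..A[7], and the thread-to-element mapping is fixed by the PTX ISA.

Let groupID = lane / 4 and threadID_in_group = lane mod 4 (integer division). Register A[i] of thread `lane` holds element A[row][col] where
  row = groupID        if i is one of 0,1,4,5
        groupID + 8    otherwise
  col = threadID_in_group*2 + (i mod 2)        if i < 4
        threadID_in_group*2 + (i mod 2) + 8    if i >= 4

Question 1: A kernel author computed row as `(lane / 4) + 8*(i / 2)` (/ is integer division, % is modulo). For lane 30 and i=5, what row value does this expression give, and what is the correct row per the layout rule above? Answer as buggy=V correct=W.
buggy=23 correct=7

`(lane / 4) + 8*(i / 2)`[30,5]→23
lane 30→30/4=7, 30 mod 4=2
i=5  r:7+0→7  c:2·2+1+8→13
row: 23 vs 7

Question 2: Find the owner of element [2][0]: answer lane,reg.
8,0

r=2->g=2,rb=0  c=0->cb=0,t=0,b0=0
L=2*4+0=8  i=0*4+0*2+0=0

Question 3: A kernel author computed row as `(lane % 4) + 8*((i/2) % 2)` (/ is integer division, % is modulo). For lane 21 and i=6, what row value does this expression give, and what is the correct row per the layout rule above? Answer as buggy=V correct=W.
buggy=9 correct=13

`(lane % 4) + 8*((i/2) % 2)`[21,6]->9
lane 21->21/4=5, 21 mod 4=1
i=6  r:5+8->13  c:2·1+0+8->10
row: 9 vs 13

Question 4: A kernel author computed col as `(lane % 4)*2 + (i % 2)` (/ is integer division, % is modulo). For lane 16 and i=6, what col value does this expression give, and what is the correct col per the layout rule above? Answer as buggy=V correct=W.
buggy=0 correct=8

`(lane % 4)*2 + (i % 2)`[16,6]=>0
16: grp=4,tig=0
[6] (4+8,0*2+0+8) = (12,8)
col: 0 vs 8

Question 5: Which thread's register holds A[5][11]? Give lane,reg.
21,5

r:5=>grp=5,rB=0  c:11=>cB=1,tig=1,lo=1
L=5*4+1=21  i=1*4+0*2+1=5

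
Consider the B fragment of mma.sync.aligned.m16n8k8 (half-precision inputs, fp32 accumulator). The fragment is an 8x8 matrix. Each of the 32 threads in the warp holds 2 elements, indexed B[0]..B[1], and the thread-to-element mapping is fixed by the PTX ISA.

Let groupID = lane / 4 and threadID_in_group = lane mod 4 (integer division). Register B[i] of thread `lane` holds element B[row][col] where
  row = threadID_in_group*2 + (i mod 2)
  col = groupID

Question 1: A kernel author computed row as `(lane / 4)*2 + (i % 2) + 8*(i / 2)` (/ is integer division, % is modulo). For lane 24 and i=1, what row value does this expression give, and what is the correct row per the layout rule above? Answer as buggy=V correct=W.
`(lane / 4)*2 + (i % 2) + 8*(i / 2)`[24,1]=>13
L=24=>grp=24>>2=6, tig=24&3=0
[1]=>row 0·2+1=1  col grp=6
row: 13 vs 1

buggy=13 correct=1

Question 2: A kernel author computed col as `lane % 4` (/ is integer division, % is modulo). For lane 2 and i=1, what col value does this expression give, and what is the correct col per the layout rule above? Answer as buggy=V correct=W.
`lane % 4`[2,1]->2
lane 2: g=0 (2/4), t=2 (2%4)
i=1: r=2*2+1=5, c=g=0
col: 2 vs 0

buggy=2 correct=0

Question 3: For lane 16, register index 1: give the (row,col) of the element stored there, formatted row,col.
lane 16: grp=4 (16/4), tig=0 (16%4)
i=1: r=0*2+1=1, c=grp=4

1,4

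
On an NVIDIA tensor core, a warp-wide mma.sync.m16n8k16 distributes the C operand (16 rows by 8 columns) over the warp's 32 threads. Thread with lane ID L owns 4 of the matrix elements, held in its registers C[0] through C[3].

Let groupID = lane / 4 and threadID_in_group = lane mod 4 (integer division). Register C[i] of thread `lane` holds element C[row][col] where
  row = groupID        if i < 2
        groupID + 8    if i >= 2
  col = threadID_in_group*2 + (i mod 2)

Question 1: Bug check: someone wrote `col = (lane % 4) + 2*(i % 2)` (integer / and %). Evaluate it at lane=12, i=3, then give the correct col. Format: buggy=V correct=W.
`(lane % 4) + 2*(i % 2)`[12,3]->2
lane 12->12/4=3, 12 mod 4=0
i=3  r:3+8->11  c:2·0+1->1
col: 2 vs 1

buggy=2 correct=1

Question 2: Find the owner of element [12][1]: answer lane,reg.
16,3

r: 12->gid=4,r8=1  c: 1->tid=0,i&1=1
L=4*4+0=16  i=1*2+1=3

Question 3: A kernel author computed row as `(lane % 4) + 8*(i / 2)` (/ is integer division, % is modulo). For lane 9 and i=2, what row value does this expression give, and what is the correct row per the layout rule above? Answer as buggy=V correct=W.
`(lane % 4) + 8*(i / 2)`[9,2]⇒9
L=9⇒gr=9>>2=2, th=9&3=1
[2]⇒row 2+8=10  col 1·2+0=2
row: 9 vs 10

buggy=9 correct=10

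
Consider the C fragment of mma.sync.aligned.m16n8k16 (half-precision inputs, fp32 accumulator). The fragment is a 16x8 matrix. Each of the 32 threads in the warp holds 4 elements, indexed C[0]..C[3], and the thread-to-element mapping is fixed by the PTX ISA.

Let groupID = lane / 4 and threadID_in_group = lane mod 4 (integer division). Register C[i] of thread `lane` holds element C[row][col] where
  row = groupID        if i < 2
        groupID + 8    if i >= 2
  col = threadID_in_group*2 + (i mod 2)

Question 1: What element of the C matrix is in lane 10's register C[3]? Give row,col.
10,5

lane 10=>10/4=2, 10 mod 4=2
i=3  r:2+8=>10  c:2·2+1=>5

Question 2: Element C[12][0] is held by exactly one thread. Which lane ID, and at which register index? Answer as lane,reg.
r:12=>grp=4,rB=1  c:0=>tig=0,lo=0
L=4*4+0=16  i=1*2+0=2

16,2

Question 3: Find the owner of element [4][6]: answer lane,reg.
19,0

r: 4->gid=4,r8=0  c: 6->tid=3,i&1=0
L=4*4+3=19  i=0*2+0=0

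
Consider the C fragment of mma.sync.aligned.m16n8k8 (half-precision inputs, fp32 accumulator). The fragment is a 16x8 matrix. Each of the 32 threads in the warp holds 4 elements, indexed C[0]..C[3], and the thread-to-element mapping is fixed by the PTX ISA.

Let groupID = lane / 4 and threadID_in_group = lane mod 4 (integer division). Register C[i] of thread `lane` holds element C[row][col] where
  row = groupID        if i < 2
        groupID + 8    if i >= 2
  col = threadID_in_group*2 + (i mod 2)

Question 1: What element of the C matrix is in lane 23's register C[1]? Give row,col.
L=23→G=23>>2=5, T=23&3=3
[1]→row 5+0=5  col 3·2+1=7

5,7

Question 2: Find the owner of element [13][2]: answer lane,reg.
21,2

r=13->g=5,rb=1  c=2->t=1,b0=0
L=5*4+1=21  i=1*2+0=2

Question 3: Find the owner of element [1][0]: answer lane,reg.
r: 1->gid=1,r8=0  c: 0->tid=0,i&1=0
L=1*4+0=4  i=0*2+0=0

4,0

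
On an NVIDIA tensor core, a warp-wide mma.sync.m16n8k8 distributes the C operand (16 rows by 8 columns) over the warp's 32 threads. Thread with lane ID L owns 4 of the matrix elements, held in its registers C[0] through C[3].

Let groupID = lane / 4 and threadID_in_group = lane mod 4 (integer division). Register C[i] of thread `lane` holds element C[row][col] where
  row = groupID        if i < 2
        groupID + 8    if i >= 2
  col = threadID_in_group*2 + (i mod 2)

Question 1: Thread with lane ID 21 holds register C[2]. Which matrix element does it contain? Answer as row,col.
13,2

L=21⇒gr=21>>2=5, th=21&3=1
[2]⇒row 5+8=13  col 1·2+0=2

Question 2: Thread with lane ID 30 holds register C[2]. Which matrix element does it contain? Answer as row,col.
L=30->g=30>>2=7, t=30&3=2
[2]->row 7+8=15  col 2·2+0=4

15,4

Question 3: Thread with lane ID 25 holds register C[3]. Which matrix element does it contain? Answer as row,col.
lane 25: grp=6 (25/4), tig=1 (25%4)
i=3: r=6+8=14, c=1*2+1=3

14,3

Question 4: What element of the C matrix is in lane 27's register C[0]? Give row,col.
6,6

lane 27->27/4=6, 27 mod 4=3
i=0  r:6+0->6  c:2·3+0->6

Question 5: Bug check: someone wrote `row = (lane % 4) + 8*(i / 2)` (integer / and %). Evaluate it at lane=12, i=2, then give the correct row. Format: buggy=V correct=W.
`(lane % 4) + 8*(i / 2)`[12,2]=>8
lane 12: grp=3 (12/4), tig=0 (12%4)
i=2: r=3+8=11, c=0*2+0=0
row: 8 vs 11

buggy=8 correct=11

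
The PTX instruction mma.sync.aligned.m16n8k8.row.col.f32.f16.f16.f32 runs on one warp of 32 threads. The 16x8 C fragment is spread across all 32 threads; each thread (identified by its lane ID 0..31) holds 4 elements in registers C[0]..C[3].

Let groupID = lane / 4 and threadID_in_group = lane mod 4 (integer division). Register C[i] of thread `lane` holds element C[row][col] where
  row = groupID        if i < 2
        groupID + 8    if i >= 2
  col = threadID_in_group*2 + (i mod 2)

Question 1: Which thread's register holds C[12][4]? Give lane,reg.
r=12->g=4,rb=1  c=4->t=2,b0=0
L=4*4+2=18  i=1*2+0=2

18,2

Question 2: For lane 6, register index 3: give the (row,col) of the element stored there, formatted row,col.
9,5

6: gid=1,tid=2
[3] (1+8,2*2+1) = (9,5)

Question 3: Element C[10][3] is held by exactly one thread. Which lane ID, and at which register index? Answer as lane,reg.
r=10→G=2,rhi=1  c=3→T=1,p=1
L=2*4+1=9  i=1*2+1=3

9,3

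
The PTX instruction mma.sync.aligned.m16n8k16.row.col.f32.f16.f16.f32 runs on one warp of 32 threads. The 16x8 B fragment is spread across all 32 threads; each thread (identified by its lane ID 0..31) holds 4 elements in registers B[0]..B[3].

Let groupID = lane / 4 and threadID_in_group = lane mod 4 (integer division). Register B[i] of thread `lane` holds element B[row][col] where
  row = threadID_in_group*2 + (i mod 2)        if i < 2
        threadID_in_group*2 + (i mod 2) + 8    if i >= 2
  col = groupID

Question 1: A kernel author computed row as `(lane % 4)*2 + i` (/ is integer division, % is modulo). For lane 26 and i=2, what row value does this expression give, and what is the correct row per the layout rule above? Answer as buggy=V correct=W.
buggy=6 correct=12

`(lane % 4)*2 + i`[26,2]=>6
26: grp=6,tig=2
[2] (2*2+0+8,6) = (12,6)
row: 6 vs 12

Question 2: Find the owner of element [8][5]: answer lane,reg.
c: 5->gid=5  r: 8->r8=1,tid=0,i&1=0
L=5*4+0=20  i=1*2+0=2

20,2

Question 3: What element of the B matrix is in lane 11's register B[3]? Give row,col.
15,2

11: gid=2,tid=3
[3] (3*2+1+8,2) = (15,2)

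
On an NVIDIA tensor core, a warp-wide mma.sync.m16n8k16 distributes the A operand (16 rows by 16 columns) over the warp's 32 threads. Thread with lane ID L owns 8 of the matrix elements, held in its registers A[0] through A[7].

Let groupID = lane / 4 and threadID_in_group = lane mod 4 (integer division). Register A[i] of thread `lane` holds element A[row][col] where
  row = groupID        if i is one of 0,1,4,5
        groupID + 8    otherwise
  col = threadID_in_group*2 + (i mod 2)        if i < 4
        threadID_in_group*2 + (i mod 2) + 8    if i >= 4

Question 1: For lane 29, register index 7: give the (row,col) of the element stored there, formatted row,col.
15,11

29: grp=7,tig=1
[7] (7+8,1*2+1+8) = (15,11)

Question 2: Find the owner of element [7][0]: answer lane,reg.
28,0

r: 7->gid=7,r8=0  c: 0->c8=0,tid=0,i&1=0
L=7*4+0=28  i=0*4+0*2+0=0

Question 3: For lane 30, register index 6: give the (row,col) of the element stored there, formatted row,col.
30: grp=7,tig=2
[6] (7+8,2*2+0+8) = (15,12)

15,12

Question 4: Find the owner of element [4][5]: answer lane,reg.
18,1

r=4→G=4,rhi=0  c=5→chi=0,T=2,p=1
L=4*4+2=18  i=0*4+0*2+1=1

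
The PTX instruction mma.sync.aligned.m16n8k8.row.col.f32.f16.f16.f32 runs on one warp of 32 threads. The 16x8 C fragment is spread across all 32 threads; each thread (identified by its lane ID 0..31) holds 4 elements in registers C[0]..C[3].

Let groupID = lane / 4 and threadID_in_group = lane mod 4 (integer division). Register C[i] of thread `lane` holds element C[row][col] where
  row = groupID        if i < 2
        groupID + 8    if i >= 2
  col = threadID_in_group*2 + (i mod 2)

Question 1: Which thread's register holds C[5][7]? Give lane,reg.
23,1

r=5→G=5,rhi=0  c=7→T=3,p=1
L=5*4+3=23  i=0*2+1=1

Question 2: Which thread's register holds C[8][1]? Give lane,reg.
r=8⇒gr=0,Rb=1  c=1⇒th=0,odd=1
L=0*4+0=0  i=1*2+1=3

0,3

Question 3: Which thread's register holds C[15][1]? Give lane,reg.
28,3

r:15=>grp=7,rB=1  c:1=>tig=0,lo=1
L=7*4+0=28  i=1*2+1=3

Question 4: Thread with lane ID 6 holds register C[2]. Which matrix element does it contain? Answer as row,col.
lane 6⇒6/4=1, 6 mod 4=2
i=2  r:1+8⇒9  c:2·2+0⇒4

9,4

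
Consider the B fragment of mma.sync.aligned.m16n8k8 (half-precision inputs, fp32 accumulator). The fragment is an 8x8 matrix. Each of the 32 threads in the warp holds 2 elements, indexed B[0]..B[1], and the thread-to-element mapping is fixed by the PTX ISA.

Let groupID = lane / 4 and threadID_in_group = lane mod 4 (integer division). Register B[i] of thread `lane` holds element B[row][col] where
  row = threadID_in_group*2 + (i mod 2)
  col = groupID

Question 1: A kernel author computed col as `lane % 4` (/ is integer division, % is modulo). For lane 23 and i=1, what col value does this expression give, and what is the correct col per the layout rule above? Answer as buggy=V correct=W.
buggy=3 correct=5

`lane % 4`[23,1]=>3
lane 23: grp=5 (23/4), tig=3 (23%4)
i=1: r=3*2+1=7, c=grp=5
col: 3 vs 5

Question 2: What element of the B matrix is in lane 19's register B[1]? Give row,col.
lane 19: g=4 (19/4), t=3 (19%4)
i=1: r=3*2+1=7, c=g=4

7,4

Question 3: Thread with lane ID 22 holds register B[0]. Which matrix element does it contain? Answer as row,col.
4,5

L=22⇒gr=22>>2=5, th=22&3=2
[0]⇒row 2·2+0=4  col gr=5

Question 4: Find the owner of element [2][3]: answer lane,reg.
c=3→G=3  r=2→T=1,p=0
L=3*4+1=13  i=0=0

13,0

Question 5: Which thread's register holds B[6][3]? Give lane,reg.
c: 3->gid=3  r: 6->tid=3,i&1=0
L=3*4+3=15  i=0=0

15,0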